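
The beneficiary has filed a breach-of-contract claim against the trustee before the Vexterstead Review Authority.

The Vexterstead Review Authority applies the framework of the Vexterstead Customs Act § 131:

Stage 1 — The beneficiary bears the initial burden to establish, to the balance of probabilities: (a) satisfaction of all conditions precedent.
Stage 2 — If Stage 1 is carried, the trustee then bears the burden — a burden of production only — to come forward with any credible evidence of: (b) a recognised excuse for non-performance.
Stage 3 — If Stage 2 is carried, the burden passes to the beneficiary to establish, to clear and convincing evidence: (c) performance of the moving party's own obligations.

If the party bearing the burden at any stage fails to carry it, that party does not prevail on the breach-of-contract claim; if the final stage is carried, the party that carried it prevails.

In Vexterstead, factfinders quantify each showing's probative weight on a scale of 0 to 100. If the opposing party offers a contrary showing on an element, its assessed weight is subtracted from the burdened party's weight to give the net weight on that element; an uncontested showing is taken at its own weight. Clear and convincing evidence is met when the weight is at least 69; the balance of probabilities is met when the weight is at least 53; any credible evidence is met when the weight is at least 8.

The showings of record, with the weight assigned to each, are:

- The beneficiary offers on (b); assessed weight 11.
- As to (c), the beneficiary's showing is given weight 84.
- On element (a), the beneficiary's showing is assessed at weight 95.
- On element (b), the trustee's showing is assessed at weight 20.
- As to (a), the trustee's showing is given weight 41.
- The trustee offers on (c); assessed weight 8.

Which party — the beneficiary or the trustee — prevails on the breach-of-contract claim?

beneficiary

At Stage 1 the beneficiary must meet the balance of probabilities (weight is at least 53): on (a) the weight is 95 less the opposing 41 gives net 54, which does reach 53, so (a) meets the standard.
  All elements met. The burden passes to the trustee.
At Stage 2 the trustee must meet any credible evidence (weight is at least 8): on (b) the weight is 20 less the opposing 11 gives net 9, which does reach 8, so (b) meets the standard.
  All elements met. The burden passes to the beneficiary.
At Stage 3 the beneficiary must meet clear and convincing evidence (weight is at least 69): on (c) the weight is 84 less the opposing 8 gives net 76, which does reach 69, so (c) meets the standard.
  The beneficiary carries the last stage.
Every stage carried; the beneficiary prevails.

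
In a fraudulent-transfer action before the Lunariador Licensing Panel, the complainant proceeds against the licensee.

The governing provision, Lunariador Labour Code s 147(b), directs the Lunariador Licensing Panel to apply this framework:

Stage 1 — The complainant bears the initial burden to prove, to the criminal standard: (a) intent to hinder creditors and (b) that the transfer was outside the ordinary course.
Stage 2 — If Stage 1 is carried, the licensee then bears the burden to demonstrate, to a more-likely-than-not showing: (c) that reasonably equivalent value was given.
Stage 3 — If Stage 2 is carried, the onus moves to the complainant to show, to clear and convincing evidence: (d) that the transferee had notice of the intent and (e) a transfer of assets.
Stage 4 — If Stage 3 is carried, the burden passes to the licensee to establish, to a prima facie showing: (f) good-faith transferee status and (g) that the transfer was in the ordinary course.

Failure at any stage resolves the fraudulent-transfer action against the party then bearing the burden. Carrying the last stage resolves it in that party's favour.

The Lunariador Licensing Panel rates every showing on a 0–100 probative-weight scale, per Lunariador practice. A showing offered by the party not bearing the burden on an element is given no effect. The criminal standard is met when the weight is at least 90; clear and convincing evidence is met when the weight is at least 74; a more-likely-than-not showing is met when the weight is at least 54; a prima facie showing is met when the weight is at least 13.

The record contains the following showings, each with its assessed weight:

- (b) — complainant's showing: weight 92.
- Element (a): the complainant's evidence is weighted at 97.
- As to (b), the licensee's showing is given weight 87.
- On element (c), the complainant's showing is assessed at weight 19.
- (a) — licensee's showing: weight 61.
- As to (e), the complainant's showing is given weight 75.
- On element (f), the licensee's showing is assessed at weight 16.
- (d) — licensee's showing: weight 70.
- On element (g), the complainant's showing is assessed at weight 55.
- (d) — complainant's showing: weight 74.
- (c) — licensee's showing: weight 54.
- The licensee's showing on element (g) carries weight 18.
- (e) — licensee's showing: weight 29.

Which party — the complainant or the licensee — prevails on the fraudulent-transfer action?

licensee

At Stage 1 the complainant must meet the criminal standard (weight is at least 90): on (a) the weight is 97 (the licensee's 61 is given no effect), ≥ 90, so (a) meets the standard; on (b) the weight is 92 (the licensee's 87 is given no effect), which does reach 90, so (b) meets the standard.
  Stage 1 is satisfied; the onus moves to the licensee.
At Stage 2 the licensee must meet a more-likely-than-not showing (weight is at least 54): on (c) the weight is 54 (the complainant's 19 is given no effect), ≥ 54, so (c) meets the standard.
  All elements met. The burden passes to the complainant.
At Stage 3 the complainant must meet clear and convincing evidence (weight is at least 74): on (d) the weight is 74 (the licensee's 70 is given no effect), which does reach 74, so (d) meets the standard; on (e) the weight is 75 (the licensee's 29 is given no effect), which does reach 74, so (e) meets the standard.
  Stage 3 carried; the burden shifts to the licensee.
At Stage 4 the licensee must meet a prima facie showing (weight is at least 13): on (f) the weight is 16, which does reach 13, so (f) meets the standard; on (g) the weight is 18 (the complainant's 55 is given no effect), which does reach 13, so (g) meets the standard.
  The licensee carries the last stage.
Every stage carried; the licensee prevails.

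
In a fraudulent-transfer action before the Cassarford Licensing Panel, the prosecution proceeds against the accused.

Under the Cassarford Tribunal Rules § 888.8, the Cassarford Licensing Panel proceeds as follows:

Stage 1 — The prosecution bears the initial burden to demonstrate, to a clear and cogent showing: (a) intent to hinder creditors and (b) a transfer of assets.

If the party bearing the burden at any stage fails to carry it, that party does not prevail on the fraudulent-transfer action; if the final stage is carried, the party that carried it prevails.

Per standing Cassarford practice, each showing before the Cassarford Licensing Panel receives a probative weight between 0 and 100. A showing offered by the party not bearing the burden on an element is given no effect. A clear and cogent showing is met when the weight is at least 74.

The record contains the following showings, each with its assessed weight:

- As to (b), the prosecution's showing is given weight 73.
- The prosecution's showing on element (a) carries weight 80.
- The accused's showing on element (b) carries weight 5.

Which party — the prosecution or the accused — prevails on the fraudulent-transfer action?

Stage 1 — burden on prosecution; standard: a clear and cogent showing (weight is at least 74).
    (a): 80 ≥ 74 [met]
    (b): 73 (accused's 5 disregarded) < 74 [not met]
  Not every element is met, so the prosecution fails to carry Stage 1.
The analysis ends at Stage 1; the accused prevails.

accused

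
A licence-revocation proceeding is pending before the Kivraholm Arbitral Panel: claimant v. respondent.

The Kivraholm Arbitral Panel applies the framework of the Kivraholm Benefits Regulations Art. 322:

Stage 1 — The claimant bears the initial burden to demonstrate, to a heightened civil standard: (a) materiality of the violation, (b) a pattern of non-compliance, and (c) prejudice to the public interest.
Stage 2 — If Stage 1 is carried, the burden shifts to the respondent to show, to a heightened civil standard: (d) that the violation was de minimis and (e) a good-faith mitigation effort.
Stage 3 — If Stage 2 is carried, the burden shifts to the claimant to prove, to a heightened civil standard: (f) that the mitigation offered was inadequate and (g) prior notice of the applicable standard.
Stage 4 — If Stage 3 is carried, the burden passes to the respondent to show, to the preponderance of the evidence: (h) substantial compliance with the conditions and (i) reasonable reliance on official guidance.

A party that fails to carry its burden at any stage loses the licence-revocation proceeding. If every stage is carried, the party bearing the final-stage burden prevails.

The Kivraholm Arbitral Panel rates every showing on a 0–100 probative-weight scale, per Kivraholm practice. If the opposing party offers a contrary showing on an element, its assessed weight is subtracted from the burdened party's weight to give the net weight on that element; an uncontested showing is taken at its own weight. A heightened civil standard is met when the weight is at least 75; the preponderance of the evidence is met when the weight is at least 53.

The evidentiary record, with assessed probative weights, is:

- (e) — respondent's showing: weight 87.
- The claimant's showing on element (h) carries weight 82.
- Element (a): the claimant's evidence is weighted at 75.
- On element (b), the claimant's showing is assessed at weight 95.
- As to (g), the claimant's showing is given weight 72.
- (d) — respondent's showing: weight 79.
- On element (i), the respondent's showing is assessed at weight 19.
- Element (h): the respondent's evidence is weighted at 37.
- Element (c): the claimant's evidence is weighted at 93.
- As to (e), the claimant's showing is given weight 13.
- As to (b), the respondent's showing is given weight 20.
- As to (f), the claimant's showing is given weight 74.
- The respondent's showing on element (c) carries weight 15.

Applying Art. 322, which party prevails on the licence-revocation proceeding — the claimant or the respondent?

claimant

At Stage 1 the claimant must meet a heightened civil standard (weight is at least 75): on (a) the weight is 75, which does reach 75, so (a) meets the standard; on (b) the weight is 95 less the opposing 20 gives net 75, which does reach 75, so (b) meets the standard; on (c) the weight is 93 less the opposing 15 gives net 78, which does reach 75, so (c) meets the standard.
  Stage 1 carried; the burden shifts to the respondent.
At Stage 2 the respondent must meet a heightened civil standard (weight is at least 75): on (d) the weight is 79, which does reach 75, so (d) meets the standard; on (e) the weight is 87 less the opposing 13 gives net 74, < 75, so (e) does not meet the standard.
  Not every element is met, so the respondent fails to carry Stage 2.
The claimant prevails.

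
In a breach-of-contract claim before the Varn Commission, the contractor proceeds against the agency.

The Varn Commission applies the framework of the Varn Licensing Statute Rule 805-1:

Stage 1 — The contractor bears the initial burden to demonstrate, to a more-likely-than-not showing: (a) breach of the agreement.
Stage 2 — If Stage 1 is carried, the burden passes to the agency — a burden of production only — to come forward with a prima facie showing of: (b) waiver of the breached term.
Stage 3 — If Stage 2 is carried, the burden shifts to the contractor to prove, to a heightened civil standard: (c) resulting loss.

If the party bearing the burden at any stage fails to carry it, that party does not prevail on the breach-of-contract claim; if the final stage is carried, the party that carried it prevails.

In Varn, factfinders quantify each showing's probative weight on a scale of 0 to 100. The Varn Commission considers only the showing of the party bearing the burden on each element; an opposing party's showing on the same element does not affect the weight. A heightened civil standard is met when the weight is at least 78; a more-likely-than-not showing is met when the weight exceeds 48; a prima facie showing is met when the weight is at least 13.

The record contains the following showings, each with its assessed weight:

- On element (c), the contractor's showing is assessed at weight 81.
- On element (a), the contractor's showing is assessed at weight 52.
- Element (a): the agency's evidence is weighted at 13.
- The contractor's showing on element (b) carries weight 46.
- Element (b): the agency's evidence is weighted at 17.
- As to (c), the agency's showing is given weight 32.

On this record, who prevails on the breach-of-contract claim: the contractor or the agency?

contractor

Stage 1 — burden on contractor; standard: a more-likely-than-not showing (weight exceeds 48).
    (a): 52 (agency's 13 disregarded) > 48 [met]
  All elements met. The burden passes to the agency.
Stage 2 — burden on agency; standard: a prima facie showing (weight is at least 13).
    (b): 17 (contractor's 46 disregarded) ≥ 13 [met]
  The agency carries Stage 2; the contractor now bears the burden.
Stage 3 — burden on contractor; standard: a heightened civil standard (weight is at least 78).
    (c): 81 (agency's 32 disregarded) ≥ 78 [met]
  All elements met at the final stage.
Every stage carried; the contractor prevails.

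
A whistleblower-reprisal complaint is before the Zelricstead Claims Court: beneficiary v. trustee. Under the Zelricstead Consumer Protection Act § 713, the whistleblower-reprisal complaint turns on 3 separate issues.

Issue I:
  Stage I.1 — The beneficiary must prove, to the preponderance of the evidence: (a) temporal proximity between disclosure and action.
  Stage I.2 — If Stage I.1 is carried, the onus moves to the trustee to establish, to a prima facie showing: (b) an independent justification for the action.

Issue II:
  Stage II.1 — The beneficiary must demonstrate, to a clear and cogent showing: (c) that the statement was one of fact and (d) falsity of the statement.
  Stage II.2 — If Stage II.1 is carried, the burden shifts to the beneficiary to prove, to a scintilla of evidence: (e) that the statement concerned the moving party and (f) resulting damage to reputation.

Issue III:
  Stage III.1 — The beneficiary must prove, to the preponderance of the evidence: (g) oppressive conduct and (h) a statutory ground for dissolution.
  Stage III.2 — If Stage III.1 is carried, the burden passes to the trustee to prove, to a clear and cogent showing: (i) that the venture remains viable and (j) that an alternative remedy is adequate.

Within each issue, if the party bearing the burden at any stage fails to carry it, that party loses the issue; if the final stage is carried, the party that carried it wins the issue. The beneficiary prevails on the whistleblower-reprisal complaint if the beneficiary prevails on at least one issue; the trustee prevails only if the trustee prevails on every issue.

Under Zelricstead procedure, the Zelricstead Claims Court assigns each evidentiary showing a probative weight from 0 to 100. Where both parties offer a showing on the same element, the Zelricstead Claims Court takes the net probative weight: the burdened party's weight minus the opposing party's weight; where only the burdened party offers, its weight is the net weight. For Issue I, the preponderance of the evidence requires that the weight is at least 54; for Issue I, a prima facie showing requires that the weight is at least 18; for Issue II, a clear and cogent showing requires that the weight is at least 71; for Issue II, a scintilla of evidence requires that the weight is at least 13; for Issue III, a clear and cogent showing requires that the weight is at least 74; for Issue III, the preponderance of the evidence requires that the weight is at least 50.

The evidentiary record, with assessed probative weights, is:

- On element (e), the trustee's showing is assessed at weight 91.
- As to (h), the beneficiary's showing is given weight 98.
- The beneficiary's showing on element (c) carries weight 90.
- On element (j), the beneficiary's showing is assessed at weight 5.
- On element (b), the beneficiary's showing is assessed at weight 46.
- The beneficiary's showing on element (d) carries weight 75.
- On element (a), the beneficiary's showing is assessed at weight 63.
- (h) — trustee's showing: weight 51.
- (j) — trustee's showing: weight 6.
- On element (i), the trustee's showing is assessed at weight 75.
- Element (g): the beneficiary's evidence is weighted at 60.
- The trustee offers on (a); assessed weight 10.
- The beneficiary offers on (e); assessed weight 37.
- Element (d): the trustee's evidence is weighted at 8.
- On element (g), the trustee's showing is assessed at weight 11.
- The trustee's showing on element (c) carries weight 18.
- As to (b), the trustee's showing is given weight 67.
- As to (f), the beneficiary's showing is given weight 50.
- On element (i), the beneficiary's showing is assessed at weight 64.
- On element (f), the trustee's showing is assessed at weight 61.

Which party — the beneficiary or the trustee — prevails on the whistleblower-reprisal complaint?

— Issue I —
At Stage I.1 the beneficiary must meet the preponderance of the evidence (weight is at least 54): on (a) the weight is 63 less the opposing 10 gives net 53, which does not reach 54, so (a) does not meet the standard.
  Not every element is met, so the beneficiary fails to carry Stage I.1.
The analysis ends at Stage I.1; the trustee prevails on this issue.
— Issue II —
At Stage II.1 the beneficiary must meet a clear and cogent showing (weight is at least 71): on (c) the weight is 90 less the opposing 18 gives net 72, ≥ 71, so (c) meets the standard; on (d) the weight is 75 less the opposing 8 gives net 67, < 71, so (d) does not meet the standard.
  Stage II.1 not carried; the beneficiary fails its burden.
The analysis ends at Stage II.1; the trustee prevails on this issue.
— Issue III —
At Stage III.1 the beneficiary must meet the preponderance of the evidence (weight is at least 50): on (g) the weight is 60 less the opposing 11 gives net 49, < 50, so (g) does not meet the standard; on (h) the weight is 98 less the opposing 51 gives net 47, < 50, so (h) does not meet the standard.
  Stage III.1 not carried; the beneficiary fails its burden.
The trustee prevails on this issue.
Per-issue: Issue I → trustee; Issue II → trustee; Issue III → trustee. The beneficiary must prevail on at least one issue; overall, the trustee prevails.

trustee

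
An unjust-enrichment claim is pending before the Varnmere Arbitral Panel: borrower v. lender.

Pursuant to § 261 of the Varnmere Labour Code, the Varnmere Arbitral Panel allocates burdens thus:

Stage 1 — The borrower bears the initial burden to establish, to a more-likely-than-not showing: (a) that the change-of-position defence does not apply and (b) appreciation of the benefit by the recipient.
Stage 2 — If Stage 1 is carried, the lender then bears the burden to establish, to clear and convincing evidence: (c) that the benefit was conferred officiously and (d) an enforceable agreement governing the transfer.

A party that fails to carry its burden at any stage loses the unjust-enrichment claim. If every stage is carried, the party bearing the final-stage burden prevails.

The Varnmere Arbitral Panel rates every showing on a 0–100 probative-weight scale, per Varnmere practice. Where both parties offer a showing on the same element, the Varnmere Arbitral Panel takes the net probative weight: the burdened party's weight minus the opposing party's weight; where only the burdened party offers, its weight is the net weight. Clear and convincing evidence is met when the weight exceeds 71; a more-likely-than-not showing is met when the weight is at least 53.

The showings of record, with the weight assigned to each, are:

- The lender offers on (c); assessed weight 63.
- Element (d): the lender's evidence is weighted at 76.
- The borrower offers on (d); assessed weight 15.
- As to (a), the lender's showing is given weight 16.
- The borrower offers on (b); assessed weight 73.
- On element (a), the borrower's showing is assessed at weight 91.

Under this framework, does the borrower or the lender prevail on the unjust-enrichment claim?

At Stage 1 the borrower must meet a more-likely-than-not showing (weight is at least 53): on (a) the weight is 91 less the opposing 16 gives net 75, ≥ 53, so (a) meets the standard; on (b) the weight is 73, which does reach 53, so (b) meets the standard.
  Stage 1 is satisfied; the onus moves to the lender.
At Stage 2 the lender must meet clear and convincing evidence (weight exceeds 71): on (c) the weight is 63, ≤ 71, so (c) does not meet the standard; on (d) the weight is 76 less the opposing 15 gives net 61, ≤ 71, so (d) does not meet the standard.
  Not every element is met, so the lender fails to carry Stage 2.
The borrower prevails.

borrower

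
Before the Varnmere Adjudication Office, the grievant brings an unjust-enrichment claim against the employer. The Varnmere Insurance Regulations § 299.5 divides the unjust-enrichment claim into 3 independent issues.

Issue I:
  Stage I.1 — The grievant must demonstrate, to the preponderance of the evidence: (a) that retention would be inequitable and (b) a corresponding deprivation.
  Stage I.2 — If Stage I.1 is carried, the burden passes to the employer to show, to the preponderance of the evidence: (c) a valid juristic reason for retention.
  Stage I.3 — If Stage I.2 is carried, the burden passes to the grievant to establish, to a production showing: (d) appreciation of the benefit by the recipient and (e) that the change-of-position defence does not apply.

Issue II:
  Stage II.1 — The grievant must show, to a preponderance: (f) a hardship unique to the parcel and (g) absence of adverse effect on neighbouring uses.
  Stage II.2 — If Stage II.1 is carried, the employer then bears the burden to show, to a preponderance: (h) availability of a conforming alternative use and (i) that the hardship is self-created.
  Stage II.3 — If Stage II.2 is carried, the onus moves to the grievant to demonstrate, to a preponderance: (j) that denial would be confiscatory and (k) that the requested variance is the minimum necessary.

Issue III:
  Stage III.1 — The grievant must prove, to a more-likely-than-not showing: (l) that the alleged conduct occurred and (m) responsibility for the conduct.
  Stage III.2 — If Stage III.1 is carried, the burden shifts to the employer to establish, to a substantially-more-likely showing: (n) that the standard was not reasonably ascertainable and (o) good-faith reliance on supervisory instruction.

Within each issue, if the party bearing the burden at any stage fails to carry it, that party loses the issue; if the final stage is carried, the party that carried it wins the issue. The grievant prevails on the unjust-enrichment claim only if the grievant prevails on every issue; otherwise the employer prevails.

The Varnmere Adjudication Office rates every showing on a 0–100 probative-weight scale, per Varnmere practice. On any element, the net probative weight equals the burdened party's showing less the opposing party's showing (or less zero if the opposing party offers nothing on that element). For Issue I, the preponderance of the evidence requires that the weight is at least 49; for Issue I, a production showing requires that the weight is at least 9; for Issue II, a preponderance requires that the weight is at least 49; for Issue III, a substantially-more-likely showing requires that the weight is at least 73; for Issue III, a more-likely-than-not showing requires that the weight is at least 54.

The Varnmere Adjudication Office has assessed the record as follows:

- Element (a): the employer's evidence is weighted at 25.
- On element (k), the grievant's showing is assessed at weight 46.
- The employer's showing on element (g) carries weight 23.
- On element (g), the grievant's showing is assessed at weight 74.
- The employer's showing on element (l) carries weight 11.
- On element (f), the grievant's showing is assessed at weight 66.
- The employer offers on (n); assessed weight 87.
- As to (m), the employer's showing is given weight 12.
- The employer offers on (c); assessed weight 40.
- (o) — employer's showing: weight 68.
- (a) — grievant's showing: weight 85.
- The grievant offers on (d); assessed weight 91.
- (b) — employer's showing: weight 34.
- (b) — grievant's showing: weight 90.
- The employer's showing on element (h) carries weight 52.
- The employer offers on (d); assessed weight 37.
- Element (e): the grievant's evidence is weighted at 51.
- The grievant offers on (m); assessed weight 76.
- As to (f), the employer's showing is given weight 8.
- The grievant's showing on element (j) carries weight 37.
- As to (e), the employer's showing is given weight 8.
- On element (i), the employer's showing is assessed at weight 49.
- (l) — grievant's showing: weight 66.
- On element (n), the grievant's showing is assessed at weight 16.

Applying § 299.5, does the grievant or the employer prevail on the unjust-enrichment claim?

employer

— Issue I —
Stage I.1 (grievant, the preponderance of the evidence, weight is at least 49): (a) net 85−25=60 ≥ 49 — meets; (b) net 90−34=56 ≥ 49 — meets.
  Stage I.1 is satisfied; the onus moves to the employer.
Stage I.2 (employer, the preponderance of the evidence, weight is at least 49): (c) 40 < 49 — fails.
  The employer does not carry Stage I.2.
The analysis ends at Stage I.2; the grievant prevails on this issue.
— Issue II —
Stage II.1 (grievant, a preponderance, weight is at least 49): (f) net 66−8=58 ≥ 49 — meets; (g) net 74−23=51 ≥ 49 — meets.
  All elements met. The burden passes to the employer.
Stage II.2 (employer, a preponderance, weight is at least 49): (h) 52 ≥ 49 — meets; (i) 49 ≥ 49 — meets.
  Stage II.2 carried; the burden shifts to the grievant.
Stage II.3 (grievant, a preponderance, weight is at least 49): (j) 37 < 49 — fails; (k) 46 < 49 — fails.
  Stage II.3 not carried; the grievant fails its burden.
The analysis ends at Stage II.3; the employer prevails on this issue.
— Issue III —
Stage III.1 — burden on grievant; standard: a more-likely-than-not showing (weight is at least 54).
    (l): 66 − 11 = 55 ≥ 54 [met]
    (m): 76 − 12 = 64 ≥ 54 [met]
  Stage III.1 is satisfied; the onus moves to the employer.
Stage III.2 — burden on employer; standard: a substantially-more-likely showing (weight is at least 73).
    (n): 87 − 16 = 71 < 73 [not met]
    (o): 68 < 73 [not met]
  The employer does not carry Stage III.2.
The analysis ends at Stage III.2; the grievant prevails on this issue.
Per-issue: Issue I → grievant; Issue II → employer; Issue III → grievant. The grievant must prevail on every issue; overall, the employer prevails.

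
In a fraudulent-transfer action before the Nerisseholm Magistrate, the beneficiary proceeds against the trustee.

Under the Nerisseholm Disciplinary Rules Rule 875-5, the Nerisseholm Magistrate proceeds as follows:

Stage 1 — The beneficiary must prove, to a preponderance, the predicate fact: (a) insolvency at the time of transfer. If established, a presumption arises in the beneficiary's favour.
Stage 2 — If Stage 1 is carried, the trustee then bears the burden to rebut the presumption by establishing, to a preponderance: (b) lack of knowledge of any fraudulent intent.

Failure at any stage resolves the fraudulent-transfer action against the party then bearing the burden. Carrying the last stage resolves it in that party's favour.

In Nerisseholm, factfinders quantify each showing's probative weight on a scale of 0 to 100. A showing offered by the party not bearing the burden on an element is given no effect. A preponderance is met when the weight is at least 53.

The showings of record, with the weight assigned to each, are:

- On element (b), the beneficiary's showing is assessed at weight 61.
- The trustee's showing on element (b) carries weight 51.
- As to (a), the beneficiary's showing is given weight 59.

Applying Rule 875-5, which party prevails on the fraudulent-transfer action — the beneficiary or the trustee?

beneficiary

Stage 1 — burden on beneficiary; standard: a preponderance (weight is at least 53).
    (a): 59 ≥ 53 [met]
  All elements met. The burden passes to the trustee.
Stage 2 — burden on trustee; standard: a preponderance (weight is at least 53).
    (b): 51 (beneficiary's 61 disregarded) < 53 [not met]
  Stage 2 not carried; the trustee fails its burden.
The beneficiary prevails.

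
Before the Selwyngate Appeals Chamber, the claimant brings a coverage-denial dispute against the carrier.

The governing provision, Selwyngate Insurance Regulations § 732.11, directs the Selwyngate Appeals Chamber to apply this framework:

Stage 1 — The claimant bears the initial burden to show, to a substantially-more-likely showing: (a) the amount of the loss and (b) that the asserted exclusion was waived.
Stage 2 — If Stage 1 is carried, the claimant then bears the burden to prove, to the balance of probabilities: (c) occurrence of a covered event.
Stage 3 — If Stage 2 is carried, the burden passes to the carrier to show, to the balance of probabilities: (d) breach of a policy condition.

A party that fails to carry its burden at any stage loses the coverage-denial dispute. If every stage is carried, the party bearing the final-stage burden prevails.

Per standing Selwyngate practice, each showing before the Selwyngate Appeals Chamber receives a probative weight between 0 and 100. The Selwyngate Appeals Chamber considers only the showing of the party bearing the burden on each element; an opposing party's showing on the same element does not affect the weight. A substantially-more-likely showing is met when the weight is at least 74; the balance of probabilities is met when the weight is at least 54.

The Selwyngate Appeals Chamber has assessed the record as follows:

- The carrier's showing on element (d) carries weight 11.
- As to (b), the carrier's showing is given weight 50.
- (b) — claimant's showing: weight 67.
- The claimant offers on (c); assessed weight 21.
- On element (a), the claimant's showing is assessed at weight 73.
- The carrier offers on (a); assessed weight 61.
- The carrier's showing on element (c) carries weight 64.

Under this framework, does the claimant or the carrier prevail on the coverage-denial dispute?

carrier

Stage 1 (claimant, a substantially-more-likely showing, weight is at least 74): (a) 73 (carrier's 61 disregarded) < 74 — fails; (b) 67 (carrier's 50 disregarded) < 74 — fails.
  Not every element is met, so the claimant fails to carry Stage 1.
The carrier prevails.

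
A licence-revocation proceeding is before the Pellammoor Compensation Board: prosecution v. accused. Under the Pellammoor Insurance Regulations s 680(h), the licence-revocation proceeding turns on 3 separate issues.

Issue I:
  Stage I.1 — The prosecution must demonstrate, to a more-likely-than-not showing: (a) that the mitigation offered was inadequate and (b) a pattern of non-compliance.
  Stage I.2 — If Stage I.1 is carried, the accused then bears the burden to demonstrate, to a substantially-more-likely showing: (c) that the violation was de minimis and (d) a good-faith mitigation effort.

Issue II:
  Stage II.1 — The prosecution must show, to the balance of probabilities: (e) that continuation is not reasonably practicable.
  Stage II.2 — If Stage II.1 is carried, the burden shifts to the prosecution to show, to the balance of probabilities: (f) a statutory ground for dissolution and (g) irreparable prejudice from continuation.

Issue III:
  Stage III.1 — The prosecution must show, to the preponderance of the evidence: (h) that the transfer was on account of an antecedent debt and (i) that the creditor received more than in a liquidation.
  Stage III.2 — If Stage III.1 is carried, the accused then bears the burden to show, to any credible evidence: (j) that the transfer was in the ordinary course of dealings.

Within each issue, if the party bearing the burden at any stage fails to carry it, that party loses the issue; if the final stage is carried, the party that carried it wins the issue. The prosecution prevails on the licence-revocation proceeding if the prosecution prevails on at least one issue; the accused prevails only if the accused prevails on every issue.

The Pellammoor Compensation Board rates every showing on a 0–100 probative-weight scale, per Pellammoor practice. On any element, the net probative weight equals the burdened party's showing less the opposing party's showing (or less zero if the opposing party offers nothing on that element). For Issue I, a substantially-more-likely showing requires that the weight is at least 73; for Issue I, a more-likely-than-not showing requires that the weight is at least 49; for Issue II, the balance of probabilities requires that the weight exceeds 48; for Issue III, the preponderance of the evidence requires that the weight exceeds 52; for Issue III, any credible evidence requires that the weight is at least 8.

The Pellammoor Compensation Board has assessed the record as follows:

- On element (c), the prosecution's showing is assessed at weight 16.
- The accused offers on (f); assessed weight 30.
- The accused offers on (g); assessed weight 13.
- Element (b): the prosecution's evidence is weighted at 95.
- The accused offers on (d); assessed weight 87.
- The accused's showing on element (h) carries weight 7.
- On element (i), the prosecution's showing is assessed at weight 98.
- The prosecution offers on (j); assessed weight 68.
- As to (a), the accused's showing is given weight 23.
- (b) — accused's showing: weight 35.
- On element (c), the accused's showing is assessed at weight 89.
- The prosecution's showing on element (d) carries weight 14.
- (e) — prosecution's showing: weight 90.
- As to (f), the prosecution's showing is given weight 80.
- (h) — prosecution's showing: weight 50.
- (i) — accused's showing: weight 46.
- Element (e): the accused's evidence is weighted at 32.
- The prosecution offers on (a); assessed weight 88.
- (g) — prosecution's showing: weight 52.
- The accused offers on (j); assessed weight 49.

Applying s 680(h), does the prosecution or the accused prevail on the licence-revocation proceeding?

accused

— Issue I —
At Stage I.1 the prosecution must meet a more-likely-than-not showing (weight is at least 49): on (a) the weight is 88 less the opposing 23 gives net 65, which does reach 49, so (a) meets the standard; on (b) the weight is 95 less the opposing 35 gives net 60, ≥ 49, so (b) meets the standard.
  All elements met. The burden passes to the accused.
At Stage I.2 the accused must meet a substantially-more-likely showing (weight is at least 73): on (c) the weight is 89 less the opposing 16 gives net 73, which does reach 73, so (c) meets the standard; on (d) the weight is 87 less the opposing 14 gives net 73, ≥ 73, so (d) meets the standard.
  The accused carries the last stage.
With every stage satisfied, the accused prevails on this issue.
— Issue II —
Stage II.1 (prosecution, the balance of probabilities, weight exceeds 48): (e) net 90−32=58 > 48 — meets.
  All elements met. The prosecution retains the burden for Stage II.2.
Stage II.2 (prosecution, the balance of probabilities, weight exceeds 48): (f) net 80−30=50 > 48 — meets; (g) net 52−13=39 ≤ 48 — fails.
  The prosecution does not carry Stage II.2.
So the accused prevails on this issue.
— Issue III —
Stage III.1 (prosecution, the preponderance of the evidence, weight exceeds 52): (h) net 50−7=43 ≤ 52 — fails; (i) net 98−46=52 ≤ 52 — fails.
  Stage III.1 not carried; the prosecution fails its burden.
So the accused prevails on this issue.
Per-issue: Issue I → accused; Issue II → accused; Issue III → accused. The prosecution must prevail on at least one issue; overall, the accused prevails.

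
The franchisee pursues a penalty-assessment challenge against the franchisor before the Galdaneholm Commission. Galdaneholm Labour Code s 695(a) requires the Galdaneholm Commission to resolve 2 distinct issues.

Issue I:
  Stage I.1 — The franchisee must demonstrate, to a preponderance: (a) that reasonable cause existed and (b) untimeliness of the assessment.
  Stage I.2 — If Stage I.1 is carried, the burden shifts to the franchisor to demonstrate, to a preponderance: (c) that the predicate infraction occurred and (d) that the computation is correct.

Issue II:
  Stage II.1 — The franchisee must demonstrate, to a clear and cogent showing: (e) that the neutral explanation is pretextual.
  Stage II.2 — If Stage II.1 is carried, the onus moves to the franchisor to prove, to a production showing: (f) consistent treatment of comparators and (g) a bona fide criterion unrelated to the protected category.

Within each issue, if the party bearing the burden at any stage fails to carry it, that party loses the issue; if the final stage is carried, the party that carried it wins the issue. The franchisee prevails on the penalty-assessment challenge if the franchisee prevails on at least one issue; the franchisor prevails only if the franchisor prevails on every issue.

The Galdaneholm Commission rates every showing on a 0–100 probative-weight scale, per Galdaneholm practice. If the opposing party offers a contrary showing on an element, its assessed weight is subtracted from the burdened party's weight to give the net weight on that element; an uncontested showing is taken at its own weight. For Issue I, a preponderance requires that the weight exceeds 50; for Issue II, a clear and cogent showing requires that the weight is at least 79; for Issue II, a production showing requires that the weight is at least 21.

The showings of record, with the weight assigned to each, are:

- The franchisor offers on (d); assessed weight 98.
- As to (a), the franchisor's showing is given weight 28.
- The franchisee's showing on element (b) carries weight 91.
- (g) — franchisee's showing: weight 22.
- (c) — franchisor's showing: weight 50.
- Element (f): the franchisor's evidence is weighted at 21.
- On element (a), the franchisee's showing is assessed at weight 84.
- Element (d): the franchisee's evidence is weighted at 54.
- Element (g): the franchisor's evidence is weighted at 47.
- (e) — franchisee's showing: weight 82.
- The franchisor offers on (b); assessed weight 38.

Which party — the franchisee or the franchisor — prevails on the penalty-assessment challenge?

franchisee

— Issue I —
At Stage I.1 the franchisee must meet a preponderance (weight exceeds 50): on (a) the weight is 84 less the opposing 28 gives net 56, which does exceed 50, so (a) meets the standard; on (b) the weight is 91 less the opposing 38 gives net 53, which does exceed 50, so (b) meets the standard.
  Stage I.1 carried; the burden shifts to the franchisor.
At Stage I.2 the franchisor must meet a preponderance (weight exceeds 50): on (c) the weight is 50, ≤ 50, so (c) does not meet the standard; on (d) the weight is 98 less the opposing 54 gives net 44, which does not exceed 50, so (d) does not meet the standard.
  The franchisor does not carry Stage I.2.
The franchisee prevails on this issue.
— Issue II —
At Stage II.1 the franchisee must meet a clear and cogent showing (weight is at least 79): on (e) the weight is 82, ≥ 79, so (e) meets the standard.
  All elements met. The burden passes to the franchisor.
At Stage II.2 the franchisor must meet a production showing (weight is at least 21): on (f) the weight is 21, which does reach 21, so (f) meets the standard; on (g) the weight is 47 less the opposing 22 gives net 25, ≥ 21, so (g) meets the standard.
  All elements met at the final stage.
With every stage satisfied, the franchisor prevails on this issue.
Per-issue: Issue I → franchisee; Issue II → franchisor. The franchisee must prevail on at least one issue; overall, the franchisee prevails.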